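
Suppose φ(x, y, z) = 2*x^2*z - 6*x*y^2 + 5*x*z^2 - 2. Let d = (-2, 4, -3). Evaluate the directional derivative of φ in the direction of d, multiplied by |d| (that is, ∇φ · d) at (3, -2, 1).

∂φ/∂x = 4*x*z - 6*y^2 + 5*z^2
∂φ/∂y = -12*x*y
∂φ/∂z = 2*x^2 + 10*x*z
∇φ at (3, -2, 1) = (-7, 72, 48)
∇φ · d = (-7)(-2) + (72)(4) + (48)(-3) = 158

158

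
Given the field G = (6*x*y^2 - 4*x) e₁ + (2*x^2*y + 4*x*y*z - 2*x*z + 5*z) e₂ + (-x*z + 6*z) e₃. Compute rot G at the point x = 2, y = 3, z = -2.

(∇×G)₁ = ∂G₃/∂y − ∂G₂/∂z = -4*x*y + 2*x - 5
(∇×G)₂ = ∂G₁/∂z − ∂G₃/∂x = z
(∇×G)₃ = ∂G₂/∂x − ∂G₁/∂y = -8*x*y + 4*y*z - 2*z
∇×G = (-4*x*y + 2*x - 5, z, -8*x*y + 4*y*z - 2*z)
At (2, 3, -2): (-25, -2, -68).

(-25, -2, -68)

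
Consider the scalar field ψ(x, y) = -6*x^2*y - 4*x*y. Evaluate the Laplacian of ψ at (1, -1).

∂²ψ/∂x² = -12*y
∂²ψ/∂y² = 0
∇²ψ = -12*y
At (1, -1): 12.

12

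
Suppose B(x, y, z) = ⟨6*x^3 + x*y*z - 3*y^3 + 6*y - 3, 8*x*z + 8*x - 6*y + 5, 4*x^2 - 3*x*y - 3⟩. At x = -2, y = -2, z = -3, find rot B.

(22, 14, 8)

(∇×B)₁ = ∂B₃/∂y − ∂B₂/∂z = -11*x
(∇×B)₂ = ∂B₁/∂z − ∂B₃/∂x = x*y - 8*x + 3*y
(∇×B)₃ = ∂B₂/∂x − ∂B₁/∂y = -x*z + 9*y^2 + 8*z + 2
∇×B = (-11*x, x*y - 8*x + 3*y, -x*z + 9*y^2 + 8*z + 2)
At (-2, -2, -3): (22, 14, 8).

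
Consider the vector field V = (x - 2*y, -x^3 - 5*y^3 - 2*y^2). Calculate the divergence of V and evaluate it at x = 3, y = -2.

-51

∂V₁/∂x = 1
∂V₂/∂y = -15*y^2 - 4*y
∇·V = -15*y^2 - 4*y + 1
At (3, -2): -51.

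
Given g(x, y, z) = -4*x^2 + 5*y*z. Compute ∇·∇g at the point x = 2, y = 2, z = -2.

∂²g/∂x² = -8
∂²g/∂y² = 0
∂²g/∂z² = 0
∇²g = -8
At (2, 2, -2): -8.

-8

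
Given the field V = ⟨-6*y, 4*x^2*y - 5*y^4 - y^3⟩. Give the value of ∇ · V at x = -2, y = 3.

∂V₁/∂x = 0
∂V₂/∂y = 4*x^2 - 20*y^3 - 3*y^2
∇·V = 4*x^2 - 20*y^3 - 3*y^2
At (-2, 3): -551.

-551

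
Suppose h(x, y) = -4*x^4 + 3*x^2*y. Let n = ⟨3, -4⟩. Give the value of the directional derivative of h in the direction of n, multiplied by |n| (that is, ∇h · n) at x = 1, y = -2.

-96

∂h/∂x = -16*x^3 + 6*x*y
∂h/∂y = 3*x^2
∇h at (1, -2) = (-28, 3)
∇h · n = (-28)(3) + (3)(-4) = -96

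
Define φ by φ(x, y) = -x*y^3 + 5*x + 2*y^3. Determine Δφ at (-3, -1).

-30

∂²φ/∂x² = 0
∂²φ/∂y² = 6*y*(-x + 2)
∇²φ = -6*x*y + 12*y
At (-3, -1): -30.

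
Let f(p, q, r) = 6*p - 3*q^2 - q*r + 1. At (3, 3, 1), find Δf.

∂²f/∂p² = 0
∂²f/∂q² = -6
∂²f/∂r² = 0
∇²f = -6
At (3, 3, 1): -6.

-6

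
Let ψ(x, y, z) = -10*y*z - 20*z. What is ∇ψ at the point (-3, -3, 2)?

(0, -20, 10)

∂ψ/∂x = 0
∂ψ/∂y = -10*z
∂ψ/∂z = -10*y - 20
∇ψ = (0, -10*z, -10*y - 20)
At (-3, -3, 2): (0, -20, 10).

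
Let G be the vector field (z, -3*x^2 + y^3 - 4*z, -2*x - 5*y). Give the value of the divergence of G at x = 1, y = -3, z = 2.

∂G₁/∂x = 0
∂G₂/∂y = 3*y^2
∂G₃/∂z = 0
∇·G = 3*y^2
At (1, -3, 2): 27.

27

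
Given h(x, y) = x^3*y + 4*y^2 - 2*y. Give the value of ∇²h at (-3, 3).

∂²h/∂x² = 6*x*y
∂²h/∂y² = 8
∇²h = 6*x*y + 8
At (-3, 3): -46.

-46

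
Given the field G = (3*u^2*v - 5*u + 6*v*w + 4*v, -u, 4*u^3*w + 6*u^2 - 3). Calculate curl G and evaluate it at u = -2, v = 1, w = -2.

(∇×G)₁ = ∂G₃/∂v − ∂G₂/∂w = 0
(∇×G)₂ = ∂G₁/∂w − ∂G₃/∂u = -12*u^2*w - 12*u + 6*v
(∇×G)₃ = ∂G₂/∂u − ∂G₁/∂v = -3*u^2 - 6*w - 5
∇×G = (0, -12*u^2*w - 12*u + 6*v, -3*u^2 - 6*w - 5)
At (-2, 1, -2): (0, 126, -5).

(0, 126, -5)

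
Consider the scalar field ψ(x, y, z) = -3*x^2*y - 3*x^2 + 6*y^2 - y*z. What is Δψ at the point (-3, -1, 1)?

∂²ψ/∂x² = -6*(y + 1)
∂²ψ/∂y² = 12
∂²ψ/∂z² = 0
∇²ψ = -6*y + 6
At (-3, -1, 1): 12.

12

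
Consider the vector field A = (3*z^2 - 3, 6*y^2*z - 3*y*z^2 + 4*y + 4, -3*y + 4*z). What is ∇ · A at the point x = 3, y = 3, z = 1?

∂A₁/∂x = 0
∂A₂/∂y = 12*y*z - 3*z^2 + 4
∂A₃/∂z = 4
∇·A = 12*y*z - 3*z^2 + 8
At (3, 3, 1): 41.

41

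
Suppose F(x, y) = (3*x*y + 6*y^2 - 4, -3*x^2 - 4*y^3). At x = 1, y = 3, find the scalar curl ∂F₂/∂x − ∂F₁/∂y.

-45

∂F₂/∂x = -6*x
∂F₁/∂y = 3*x + 12*y
Scalar curl = -9*x - 12*y
At (1, 3): -45.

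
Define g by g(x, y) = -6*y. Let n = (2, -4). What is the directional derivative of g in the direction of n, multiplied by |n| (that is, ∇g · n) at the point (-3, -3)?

∂g/∂x = 0
∂g/∂y = -6
∇g at (-3, -3) = (0, -6)
∇g · n = (0)(2) + (-6)(-4) = 24

24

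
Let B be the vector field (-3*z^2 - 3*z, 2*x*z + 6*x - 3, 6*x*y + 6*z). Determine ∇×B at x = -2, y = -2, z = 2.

(-8, -3, 10)

(∇×B)₁ = ∂B₃/∂y − ∂B₂/∂z = 4*x
(∇×B)₂ = ∂B₁/∂z − ∂B₃/∂x = -6*y - 6*z - 3
(∇×B)₃ = ∂B₂/∂x − ∂B₁/∂y = 2*z + 6
∇×B = (4*x, -6*y - 6*z - 3, 2*z + 6)
At (-2, -2, 2): (-8, -3, 10).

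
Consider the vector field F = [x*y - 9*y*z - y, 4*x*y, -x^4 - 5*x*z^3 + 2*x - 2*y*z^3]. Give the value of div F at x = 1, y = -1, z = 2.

∂F₁/∂x = y
∂F₂/∂y = 4*x
∂F₃/∂z = -15*x*z^2 - 6*y*z^2
∇·F = -15*x*z^2 + 4*x - 6*y*z^2 + y
At (1, -1, 2): -33.

-33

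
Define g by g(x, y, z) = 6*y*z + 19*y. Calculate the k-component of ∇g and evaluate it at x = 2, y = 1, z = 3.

6

(∇g)_3 = ∂g/∂z = 6*y
At (2, 1, 3): 6.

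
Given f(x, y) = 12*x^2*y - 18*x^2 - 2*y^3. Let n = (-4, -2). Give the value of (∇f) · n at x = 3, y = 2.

-312

∂f/∂x = 24*x*y - 36*x
∂f/∂y = 12*x^2 - 6*y^2
∇f at (3, 2) = (36, 84)
∇f · n = (36)(-4) + (84)(-2) = -312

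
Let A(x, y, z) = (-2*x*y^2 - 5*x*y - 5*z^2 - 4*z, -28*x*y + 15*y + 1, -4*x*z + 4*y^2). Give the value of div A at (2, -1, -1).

∂A₁/∂x = -2*y^2 - 5*y
∂A₂/∂y = -28*x + 15
∂A₃/∂z = -4*x
∇·A = -32*x - 2*y^2 - 5*y + 15
At (2, -1, -1): -46.

-46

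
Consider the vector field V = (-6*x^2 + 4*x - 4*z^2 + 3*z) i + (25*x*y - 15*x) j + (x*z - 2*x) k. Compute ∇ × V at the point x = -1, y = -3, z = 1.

(∇×V)₁ = ∂V₃/∂y − ∂V₂/∂z = 0
(∇×V)₂ = ∂V₁/∂z − ∂V₃/∂x = -9*z + 5
(∇×V)₃ = ∂V₂/∂x − ∂V₁/∂y = 25*y - 15
∇×V = (0, -9*z + 5, 25*y - 15)
At (-1, -3, 1): (0, -4, -90).

(0, -4, -90)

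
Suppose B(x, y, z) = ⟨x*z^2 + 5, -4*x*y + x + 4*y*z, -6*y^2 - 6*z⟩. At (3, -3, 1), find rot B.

(∇×B)₁ = ∂B₃/∂y − ∂B₂/∂z = -16*y
(∇×B)₂ = ∂B₁/∂z − ∂B₃/∂x = 2*x*z
(∇×B)₃ = ∂B₂/∂x − ∂B₁/∂y = -4*y + 1
∇×B = (-16*y, 2*x*z, -4*y + 1)
At (3, -3, 1): (48, 6, 13).

(48, 6, 13)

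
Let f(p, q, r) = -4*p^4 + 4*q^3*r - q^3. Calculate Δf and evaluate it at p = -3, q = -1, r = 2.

∂²f/∂p² = -48*p^2
∂²f/∂q² = 6*q*(4*r - 1)
∂²f/∂r² = 0
∇²f = -48*p^2 + 24*q*r - 6*q
At (-3, -1, 2): -474.

-474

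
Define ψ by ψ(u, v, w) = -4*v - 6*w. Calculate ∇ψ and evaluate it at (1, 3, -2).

∂ψ/∂u = 0
∂ψ/∂v = -4
∂ψ/∂w = -6
∇ψ = (0, -4, -6)
At (1, 3, -2): (0, -4, -6).

(0, -4, -6)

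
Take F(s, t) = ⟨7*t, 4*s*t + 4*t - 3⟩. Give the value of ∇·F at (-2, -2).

-4

∂F₁/∂s = 0
∂F₂/∂t = 4*s + 4
∇·F = 4*s + 4
At (-2, -2): -4.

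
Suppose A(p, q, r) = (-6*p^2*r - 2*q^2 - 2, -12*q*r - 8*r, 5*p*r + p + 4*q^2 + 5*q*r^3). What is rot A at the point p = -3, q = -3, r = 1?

(∇×A)₁ = ∂A₃/∂q − ∂A₂/∂r = 20*q + 5*r^3 + 8
(∇×A)₂ = ∂A₁/∂r − ∂A₃/∂p = -6*p^2 - 5*r - 1
(∇×A)₃ = ∂A₂/∂p − ∂A₁/∂q = 4*q
∇×A = (20*q + 5*r^3 + 8, -6*p^2 - 5*r - 1, 4*q)
At (-3, -3, 1): (-47, -60, -12).

(-47, -60, -12)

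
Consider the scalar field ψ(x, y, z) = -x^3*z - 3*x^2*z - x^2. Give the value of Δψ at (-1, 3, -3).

-2

∂²ψ/∂x² = -2*(3*x*z + 3*z + 1)
∂²ψ/∂y² = 0
∂²ψ/∂z² = 0
∇²ψ = -6*x*z - 6*z - 2
At (-1, 3, -3): -2.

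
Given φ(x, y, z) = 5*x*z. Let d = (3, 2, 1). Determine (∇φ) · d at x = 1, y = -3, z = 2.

35

∂φ/∂x = 5*z
∂φ/∂y = 0
∂φ/∂z = 5*x
∇φ at (1, -3, 2) = (10, 0, 5)
∇φ · d = (10)(3) + (0)(2) + (5)(1) = 35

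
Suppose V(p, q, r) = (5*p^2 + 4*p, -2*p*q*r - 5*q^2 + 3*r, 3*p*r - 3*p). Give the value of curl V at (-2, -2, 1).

(∇×V)₁ = ∂V₃/∂q − ∂V₂/∂r = 2*p*q - 3
(∇×V)₂ = ∂V₁/∂r − ∂V₃/∂p = -3*r + 3
(∇×V)₃ = ∂V₂/∂p − ∂V₁/∂q = -2*q*r
∇×V = (2*p*q - 3, -3*r + 3, -2*q*r)
At (-2, -2, 1): (5, 0, 4).

(5, 0, 4)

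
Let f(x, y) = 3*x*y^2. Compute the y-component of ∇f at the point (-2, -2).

(∇f)_2 = ∂f/∂y = 6*x*y
At (-2, -2): 24.

24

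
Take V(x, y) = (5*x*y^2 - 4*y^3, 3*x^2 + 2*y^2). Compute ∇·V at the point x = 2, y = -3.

33

∂V₁/∂x = 5*y^2
∂V₂/∂y = 4*y
∇·V = 5*y^2 + 4*y
At (2, -3): 33.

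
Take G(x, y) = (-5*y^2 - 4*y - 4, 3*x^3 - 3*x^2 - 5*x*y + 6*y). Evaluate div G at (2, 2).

∂G₁/∂x = 0
∂G₂/∂y = -5*x + 6
∇·G = -5*x + 6
At (2, 2): -4.

-4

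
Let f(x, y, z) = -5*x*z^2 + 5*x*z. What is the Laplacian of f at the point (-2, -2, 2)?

∂²f/∂x² = 0
∂²f/∂y² = 0
∂²f/∂z² = -10*x
∇²f = -10*x
At (-2, -2, 2): 20.

20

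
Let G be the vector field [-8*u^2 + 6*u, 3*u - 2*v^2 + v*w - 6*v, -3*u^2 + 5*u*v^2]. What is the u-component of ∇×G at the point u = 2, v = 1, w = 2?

(∇×G)_1 = ∂G₃/∂v − ∂G₂/∂w
= 10*u*v − (v)
= 10*u*v - v
At (2, 1, 2): 19.

19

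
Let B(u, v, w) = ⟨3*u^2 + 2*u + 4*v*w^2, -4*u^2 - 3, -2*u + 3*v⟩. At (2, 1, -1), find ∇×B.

(∇×B)₁ = ∂B₃/∂v − ∂B₂/∂w = 3
(∇×B)₂ = ∂B₁/∂w − ∂B₃/∂u = 8*v*w + 2
(∇×B)₃ = ∂B₂/∂u − ∂B₁/∂v = -8*u - 4*w^2
∇×B = (3, 8*v*w + 2, -8*u - 4*w^2)
At (2, 1, -1): (3, -6, -20).

(3, -6, -20)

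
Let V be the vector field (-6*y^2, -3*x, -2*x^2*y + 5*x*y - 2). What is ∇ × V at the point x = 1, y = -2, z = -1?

(∇×V)₁ = ∂V₃/∂y − ∂V₂/∂z = -2*x^2 + 5*x
(∇×V)₂ = ∂V₁/∂z − ∂V₃/∂x = 4*x*y - 5*y
(∇×V)₃ = ∂V₂/∂x − ∂V₁/∂y = 12*y - 3
∇×V = (-2*x^2 + 5*x, 4*x*y - 5*y, 12*y - 3)
At (1, -2, -1): (3, 2, -27).

(3, 2, -27)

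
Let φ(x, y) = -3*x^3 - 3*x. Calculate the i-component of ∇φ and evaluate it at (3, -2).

(∇φ)_1 = ∂φ/∂x = -9*x^2 - 3
At (3, -2): -84.

-84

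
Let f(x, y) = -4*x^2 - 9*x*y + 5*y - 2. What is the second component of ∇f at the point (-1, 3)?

14

(∇f)_2 = ∂f/∂y = -9*x + 5
At (-1, 3): 14.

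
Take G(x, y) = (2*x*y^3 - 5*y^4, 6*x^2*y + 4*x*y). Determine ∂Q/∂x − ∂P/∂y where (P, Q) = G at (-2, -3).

∂G₂/∂x = 12*x*y + 4*y
∂G₁/∂y = 6*x*y^2 - 20*y^3
Scalar curl = -6*x*y^2 + 12*x*y + 20*y^3 + 4*y
At (-2, -3): -372.

-372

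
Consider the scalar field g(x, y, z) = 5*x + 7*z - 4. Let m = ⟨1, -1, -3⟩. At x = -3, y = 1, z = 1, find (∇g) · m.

-16

∂g/∂x = 5
∂g/∂y = 0
∂g/∂z = 7
∇g at (-3, 1, 1) = (5, 0, 7)
∇g · m = (5)(1) + (0)(-1) + (7)(-3) = -16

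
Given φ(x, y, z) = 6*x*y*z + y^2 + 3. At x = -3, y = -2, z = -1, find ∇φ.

(12, 14, 36)

∂φ/∂x = 6*y*z
∂φ/∂y = 6*x*z + 2*y
∂φ/∂z = 6*x*y
∇φ = (6*y*z, 6*x*z + 2*y, 6*x*y)
At (-3, -2, -1): (12, 14, 36).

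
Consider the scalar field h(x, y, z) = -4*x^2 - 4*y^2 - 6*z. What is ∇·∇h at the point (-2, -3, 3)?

∂²h/∂x² = -8
∂²h/∂y² = -8
∂²h/∂z² = 0
∇²h = -16
At (-2, -3, 3): -16.

-16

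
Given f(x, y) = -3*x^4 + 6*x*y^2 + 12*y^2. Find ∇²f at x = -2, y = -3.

-144

∂²f/∂x² = -36*x^2
∂²f/∂y² = 12*(x + 2)
∇²f = -36*x^2 + 12*x + 24
At (-2, -3): -144.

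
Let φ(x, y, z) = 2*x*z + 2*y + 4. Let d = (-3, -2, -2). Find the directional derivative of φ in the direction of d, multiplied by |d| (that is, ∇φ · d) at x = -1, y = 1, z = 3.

-18

∂φ/∂x = 2*z
∂φ/∂y = 2
∂φ/∂z = 2*x
∇φ at (-1, 1, 3) = (6, 2, -2)
∇φ · d = (6)(-3) + (2)(-2) + (-2)(-2) = -18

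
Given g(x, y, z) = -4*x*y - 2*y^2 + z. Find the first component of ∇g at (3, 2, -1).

-8

(∇g)_1 = ∂g/∂x = -4*y
At (3, 2, -1): -8.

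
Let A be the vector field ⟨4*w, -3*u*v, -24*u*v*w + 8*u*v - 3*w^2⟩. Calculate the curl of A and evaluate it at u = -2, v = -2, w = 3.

(∇×A)₁ = ∂A₃/∂v − ∂A₂/∂w = -24*u*w + 8*u
(∇×A)₂ = ∂A₁/∂w − ∂A₃/∂u = 24*v*w - 8*v + 4
(∇×A)₃ = ∂A₂/∂u − ∂A₁/∂v = -3*v
∇×A = (-24*u*w + 8*u, 24*v*w - 8*v + 4, -3*v)
At (-2, -2, 3): (128, -124, 6).

(128, -124, 6)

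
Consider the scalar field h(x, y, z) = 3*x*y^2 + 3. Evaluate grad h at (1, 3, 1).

(27, 18, 0)

∂h/∂x = 3*y^2
∂h/∂y = 6*x*y
∂h/∂z = 0
∇h = (3*y^2, 6*x*y, 0)
At (1, 3, 1): (27, 18, 0).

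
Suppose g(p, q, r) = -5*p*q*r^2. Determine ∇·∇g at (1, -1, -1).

∂²g/∂p² = 0
∂²g/∂q² = 0
∂²g/∂r² = -10*p*q
∇²g = -10*p*q
At (1, -1, -1): 10.

10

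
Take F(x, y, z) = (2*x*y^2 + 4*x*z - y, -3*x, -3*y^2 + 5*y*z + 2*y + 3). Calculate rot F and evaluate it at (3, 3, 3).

(∇×F)₁ = ∂F₃/∂y − ∂F₂/∂z = -6*y + 5*z + 2
(∇×F)₂ = ∂F₁/∂z − ∂F₃/∂x = 4*x
(∇×F)₃ = ∂F₂/∂x − ∂F₁/∂y = -4*x*y - 2
∇×F = (-6*y + 5*z + 2, 4*x, -4*x*y - 2)
At (3, 3, 3): (-1, 12, -38).

(-1, 12, -38)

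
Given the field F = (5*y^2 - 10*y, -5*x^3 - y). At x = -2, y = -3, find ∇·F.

-1

∂F₁/∂x = 0
∂F₂/∂y = -1
∇·F = -1
At (-2, -3): -1.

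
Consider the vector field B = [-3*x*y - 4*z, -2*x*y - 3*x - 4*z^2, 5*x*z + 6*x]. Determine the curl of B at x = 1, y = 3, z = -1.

(-8, -5, -6)

(∇×B)₁ = ∂B₃/∂y − ∂B₂/∂z = 8*z
(∇×B)₂ = ∂B₁/∂z − ∂B₃/∂x = -5*z - 10
(∇×B)₃ = ∂B₂/∂x − ∂B₁/∂y = 3*x - 2*y - 3
∇×B = (8*z, -5*z - 10, 3*x - 2*y - 3)
At (1, 3, -1): (-8, -5, -6).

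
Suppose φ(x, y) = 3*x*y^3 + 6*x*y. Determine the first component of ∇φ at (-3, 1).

9

(∇φ)_1 = ∂φ/∂x = 3*y^3 + 6*y
At (-3, 1): 9.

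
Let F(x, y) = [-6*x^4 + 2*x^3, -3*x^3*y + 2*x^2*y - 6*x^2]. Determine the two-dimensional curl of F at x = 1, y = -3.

∂F₂/∂x = -9*x^2*y + 4*x*y - 12*x
∂F₁/∂y = 0
Scalar curl = -9*x^2*y + 4*x*y - 12*x
At (1, -3): 3.

3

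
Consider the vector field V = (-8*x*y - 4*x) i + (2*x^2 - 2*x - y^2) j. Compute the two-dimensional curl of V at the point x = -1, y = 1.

-14

∂V₂/∂x = 4*x - 2
∂V₁/∂y = -8*x
Scalar curl = 12*x - 2
At (-1, 1): -14.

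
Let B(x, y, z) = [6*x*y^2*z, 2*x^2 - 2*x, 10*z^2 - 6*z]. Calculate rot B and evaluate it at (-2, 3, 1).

(∇×B)₁ = ∂B₃/∂y − ∂B₂/∂z = 0
(∇×B)₂ = ∂B₁/∂z − ∂B₃/∂x = 6*x*y^2
(∇×B)₃ = ∂B₂/∂x − ∂B₁/∂y = -12*x*y*z + 4*x - 2
∇×B = (0, 6*x*y^2, -12*x*y*z + 4*x - 2)
At (-2, 3, 1): (0, -108, 62).

(0, -108, 62)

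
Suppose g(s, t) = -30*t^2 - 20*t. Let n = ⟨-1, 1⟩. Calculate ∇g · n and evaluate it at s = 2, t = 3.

-200

∂g/∂s = 0
∂g/∂t = -60*t - 20
∇g at (2, 3) = (0, -200)
∇g · n = (0)(-1) + (-200)(1) = -200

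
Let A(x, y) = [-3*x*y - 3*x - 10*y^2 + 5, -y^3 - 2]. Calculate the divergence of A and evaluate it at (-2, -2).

-9

∂A₁/∂x = -3*y - 3
∂A₂/∂y = -3*y^2
∇·A = -3*y^2 - 3*y - 3
At (-2, -2): -9.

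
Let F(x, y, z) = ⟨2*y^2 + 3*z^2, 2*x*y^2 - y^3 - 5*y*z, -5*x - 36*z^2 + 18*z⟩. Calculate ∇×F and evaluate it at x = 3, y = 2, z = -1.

(∇×F)₁ = ∂F₃/∂y − ∂F₂/∂z = 5*y
(∇×F)₂ = ∂F₁/∂z − ∂F₃/∂x = 6*z + 5
(∇×F)₃ = ∂F₂/∂x − ∂F₁/∂y = 2*y^2 - 4*y
∇×F = (5*y, 6*z + 5, 2*y^2 - 4*y)
At (3, 2, -1): (10, -1, 0).

(10, -1, 0)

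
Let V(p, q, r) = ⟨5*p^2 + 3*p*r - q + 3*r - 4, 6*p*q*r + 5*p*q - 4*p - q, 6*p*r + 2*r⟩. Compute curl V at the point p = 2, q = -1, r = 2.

(∇×V)₁ = ∂V₃/∂q − ∂V₂/∂r = -6*p*q
(∇×V)₂ = ∂V₁/∂r − ∂V₃/∂p = 3*p - 6*r + 3
(∇×V)₃ = ∂V₂/∂p − ∂V₁/∂q = 6*q*r + 5*q - 3
∇×V = (-6*p*q, 3*p - 6*r + 3, 6*q*r + 5*q - 3)
At (2, -1, 2): (12, -3, -20).

(12, -3, -20)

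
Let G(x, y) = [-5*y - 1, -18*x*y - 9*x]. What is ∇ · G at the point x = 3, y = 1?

-54

∂G₁/∂x = 0
∂G₂/∂y = -18*x
∇·G = -18*x
At (3, 1): -54.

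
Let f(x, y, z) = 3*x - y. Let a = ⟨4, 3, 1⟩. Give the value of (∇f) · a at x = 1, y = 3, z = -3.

9

∂f/∂x = 3
∂f/∂y = -1
∂f/∂z = 0
∇f at (1, 3, -3) = (3, -1, 0)
∇f · a = (3)(4) + (-1)(3) + (0)(1) = 9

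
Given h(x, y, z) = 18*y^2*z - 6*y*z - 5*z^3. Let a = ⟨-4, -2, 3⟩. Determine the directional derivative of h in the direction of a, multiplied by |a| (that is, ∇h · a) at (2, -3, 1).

∂h/∂x = 0
∂h/∂y = 36*y*z - 6*z
∂h/∂z = 18*y^2 - 6*y - 15*z^2
∇h at (2, -3, 1) = (0, -114, 165)
∇h · a = (0)(-4) + (-114)(-2) + (165)(3) = 723

723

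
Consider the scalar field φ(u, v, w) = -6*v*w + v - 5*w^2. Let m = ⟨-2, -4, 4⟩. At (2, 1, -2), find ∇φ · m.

4

∂φ/∂u = 0
∂φ/∂v = -6*w + 1
∂φ/∂w = -6*v - 10*w
∇φ at (2, 1, -2) = (0, 13, 14)
∇φ · m = (0)(-2) + (13)(-4) + (14)(4) = 4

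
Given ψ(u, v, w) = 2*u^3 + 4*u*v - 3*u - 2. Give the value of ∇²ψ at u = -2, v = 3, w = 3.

∂²ψ/∂u² = 12*u
∂²ψ/∂v² = 0
∂²ψ/∂w² = 0
∇²ψ = 12*u
At (-2, 3, 3): -24.

-24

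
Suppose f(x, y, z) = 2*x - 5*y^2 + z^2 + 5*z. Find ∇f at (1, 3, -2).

∂f/∂x = 2
∂f/∂y = -10*y
∂f/∂z = 2*z + 5
∇f = (2, -10*y, 2*z + 5)
At (1, 3, -2): (2, -30, 1).

(2, -30, 1)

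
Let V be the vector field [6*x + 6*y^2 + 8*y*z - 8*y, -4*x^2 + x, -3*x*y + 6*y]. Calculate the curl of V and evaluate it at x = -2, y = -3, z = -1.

(∇×V)₁ = ∂V₃/∂y − ∂V₂/∂z = -3*x + 6
(∇×V)₂ = ∂V₁/∂z − ∂V₃/∂x = 11*y
(∇×V)₃ = ∂V₂/∂x − ∂V₁/∂y = -8*x - 12*y - 8*z + 9
∇×V = (-3*x + 6, 11*y, -8*x - 12*y - 8*z + 9)
At (-2, -3, -1): (12, -33, 69).

(12, -33, 69)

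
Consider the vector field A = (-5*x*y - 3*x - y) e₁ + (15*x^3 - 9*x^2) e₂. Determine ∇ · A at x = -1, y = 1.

-8

∂A₁/∂x = -5*y - 3
∂A₂/∂y = 0
∇·A = -5*y - 3
At (-1, 1): -8.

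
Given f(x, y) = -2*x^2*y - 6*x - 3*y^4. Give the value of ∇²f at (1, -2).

-136

∂²f/∂x² = -4*y
∂²f/∂y² = -36*y^2
∇²f = -36*y^2 - 4*y
At (1, -2): -136.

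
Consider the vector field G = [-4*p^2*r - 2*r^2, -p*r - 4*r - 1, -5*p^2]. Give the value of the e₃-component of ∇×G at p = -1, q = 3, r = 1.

-1

(∇×G)_3 = ∂G₂/∂p − ∂G₁/∂q
= -r − (0)
= -r
At (-1, 3, 1): -1.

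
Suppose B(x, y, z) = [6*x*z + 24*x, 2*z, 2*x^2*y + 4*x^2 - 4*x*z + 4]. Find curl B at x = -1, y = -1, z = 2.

(0, 6, 0)

(∇×B)₁ = ∂B₃/∂y − ∂B₂/∂z = 2*x^2 - 2
(∇×B)₂ = ∂B₁/∂z − ∂B₃/∂x = -4*x*y - 2*x + 4*z
(∇×B)₃ = ∂B₂/∂x − ∂B₁/∂y = 0
∇×B = (2*x^2 - 2, -4*x*y - 2*x + 4*z, 0)
At (-1, -1, 2): (0, 6, 0).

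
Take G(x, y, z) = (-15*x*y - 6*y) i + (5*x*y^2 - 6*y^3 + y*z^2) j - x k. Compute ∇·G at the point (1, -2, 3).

-53

∂G₁/∂x = -15*y
∂G₂/∂y = 10*x*y - 18*y^2 + z^2
∂G₃/∂z = 0
∇·G = 10*x*y - 18*y^2 - 15*y + z^2
At (1, -2, 3): -53.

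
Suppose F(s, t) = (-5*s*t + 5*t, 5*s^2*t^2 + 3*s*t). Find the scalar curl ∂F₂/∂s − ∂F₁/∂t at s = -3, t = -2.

∂F₂/∂s = 10*s*t^2 + 3*t
∂F₁/∂t = -5*s + 5
Scalar curl = 10*s*t^2 + 5*s + 3*t - 5
At (-3, -2): -146.

-146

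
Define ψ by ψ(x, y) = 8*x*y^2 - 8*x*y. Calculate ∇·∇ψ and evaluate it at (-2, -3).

∂²ψ/∂x² = 0
∂²ψ/∂y² = 16*x
∇²ψ = 16*x
At (-2, -3): -32.

-32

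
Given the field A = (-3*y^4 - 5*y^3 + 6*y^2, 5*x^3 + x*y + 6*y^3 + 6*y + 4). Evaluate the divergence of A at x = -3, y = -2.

75

∂A₁/∂x = 0
∂A₂/∂y = x + 18*y^2 + 6
∇·A = x + 18*y^2 + 6
At (-3, -2): 75.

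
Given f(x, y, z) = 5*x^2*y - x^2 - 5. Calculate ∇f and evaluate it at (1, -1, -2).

∂f/∂x = 10*x*y - 2*x
∂f/∂y = 5*x^2
∂f/∂z = 0
∇f = (10*x*y - 2*x, 5*x^2, 0)
At (1, -1, -2): (-12, 5, 0).

(-12, 5, 0)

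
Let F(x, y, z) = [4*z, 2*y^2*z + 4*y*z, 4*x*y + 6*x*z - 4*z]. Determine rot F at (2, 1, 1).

(2, -6, 0)

(∇×F)₁ = ∂F₃/∂y − ∂F₂/∂z = 4*x - 2*y^2 - 4*y
(∇×F)₂ = ∂F₁/∂z − ∂F₃/∂x = -4*y - 6*z + 4
(∇×F)₃ = ∂F₂/∂x − ∂F₁/∂y = 0
∇×F = (4*x - 2*y^2 - 4*y, -4*y - 6*z + 4, 0)
At (2, 1, 1): (2, -6, 0).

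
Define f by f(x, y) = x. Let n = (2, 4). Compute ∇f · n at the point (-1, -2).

∂f/∂x = 1
∂f/∂y = 0
∇f at (-1, -2) = (1, 0)
∇f · n = (1)(2) + (0)(4) = 2

2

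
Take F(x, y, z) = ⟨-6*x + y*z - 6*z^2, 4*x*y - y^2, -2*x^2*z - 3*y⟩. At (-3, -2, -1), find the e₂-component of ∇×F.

22

(∇×F)_2 = ∂F₁/∂z − ∂F₃/∂x
= y - 12*z − (-4*x*z)
= 4*x*z + y - 12*z
At (-3, -2, -1): 22.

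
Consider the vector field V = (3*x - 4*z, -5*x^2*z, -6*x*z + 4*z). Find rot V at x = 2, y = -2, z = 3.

(∇×V)₁ = ∂V₃/∂y − ∂V₂/∂z = 5*x^2
(∇×V)₂ = ∂V₁/∂z − ∂V₃/∂x = 6*z - 4
(∇×V)₃ = ∂V₂/∂x − ∂V₁/∂y = -10*x*z
∇×V = (5*x^2, 6*z - 4, -10*x*z)
At (2, -2, 3): (20, 14, -60).

(20, 14, -60)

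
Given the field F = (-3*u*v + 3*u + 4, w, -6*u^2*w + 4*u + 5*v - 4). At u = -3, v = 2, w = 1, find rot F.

(4, -40, -9)

(∇×F)₁ = ∂F₃/∂v − ∂F₂/∂w = 4
(∇×F)₂ = ∂F₁/∂w − ∂F₃/∂u = 12*u*w - 4
(∇×F)₃ = ∂F₂/∂u − ∂F₁/∂v = 3*u
∇×F = (4, 12*u*w - 4, 3*u)
At (-3, 2, 1): (4, -40, -9).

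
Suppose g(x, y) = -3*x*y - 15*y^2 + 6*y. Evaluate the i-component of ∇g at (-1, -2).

6

(∇g)_1 = ∂g/∂x = -3*y
At (-1, -2): 6.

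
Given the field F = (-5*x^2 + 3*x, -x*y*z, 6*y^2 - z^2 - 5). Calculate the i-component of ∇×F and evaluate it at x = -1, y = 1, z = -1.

11

(∇×F)_1 = ∂F₃/∂y − ∂F₂/∂z
= 12*y − (-x*y)
= x*y + 12*y
At (-1, 1, -1): 11.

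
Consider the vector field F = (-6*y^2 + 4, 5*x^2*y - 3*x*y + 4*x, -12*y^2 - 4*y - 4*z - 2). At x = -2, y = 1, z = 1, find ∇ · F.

∂F₁/∂x = 0
∂F₂/∂y = 5*x^2 - 3*x
∂F₃/∂z = -4
∇·F = 5*x^2 - 3*x - 4
At (-2, 1, 1): 22.

22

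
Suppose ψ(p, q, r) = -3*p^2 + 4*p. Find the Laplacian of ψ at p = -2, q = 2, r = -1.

-6

∂²ψ/∂p² = -6
∂²ψ/∂q² = 0
∂²ψ/∂r² = 0
∇²ψ = -6
At (-2, 2, -1): -6.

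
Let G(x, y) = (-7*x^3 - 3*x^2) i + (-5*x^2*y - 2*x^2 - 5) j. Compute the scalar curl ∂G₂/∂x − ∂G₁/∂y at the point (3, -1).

18

∂G₂/∂x = -10*x*y - 4*x
∂G₁/∂y = 0
Scalar curl = -10*x*y - 4*x
At (3, -1): 18.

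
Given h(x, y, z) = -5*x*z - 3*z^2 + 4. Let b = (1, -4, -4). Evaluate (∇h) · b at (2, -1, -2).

2

∂h/∂x = -5*z
∂h/∂y = 0
∂h/∂z = -5*x - 6*z
∇h at (2, -1, -2) = (10, 0, 2)
∇h · b = (10)(1) + (0)(-4) + (2)(-4) = 2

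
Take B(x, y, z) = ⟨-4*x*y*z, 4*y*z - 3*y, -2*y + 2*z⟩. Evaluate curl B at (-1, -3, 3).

(10, -12, -12)

(∇×B)₁ = ∂B₃/∂y − ∂B₂/∂z = -4*y - 2
(∇×B)₂ = ∂B₁/∂z − ∂B₃/∂x = -4*x*y
(∇×B)₃ = ∂B₂/∂x − ∂B₁/∂y = 4*x*z
∇×B = (-4*y - 2, -4*x*y, 4*x*z)
At (-1, -3, 3): (10, -12, -12).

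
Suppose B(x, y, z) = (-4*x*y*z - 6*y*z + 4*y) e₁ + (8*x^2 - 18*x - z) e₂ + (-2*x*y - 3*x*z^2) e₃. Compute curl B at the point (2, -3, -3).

(-3, 63, -32)

(∇×B)₁ = ∂B₃/∂y − ∂B₂/∂z = -2*x + 1
(∇×B)₂ = ∂B₁/∂z − ∂B₃/∂x = -4*x*y - 4*y + 3*z^2
(∇×B)₃ = ∂B₂/∂x − ∂B₁/∂y = 4*x*z + 16*x + 6*z - 22
∇×B = (-2*x + 1, -4*x*y - 4*y + 3*z^2, 4*x*z + 16*x + 6*z - 22)
At (2, -3, -3): (-3, 63, -32).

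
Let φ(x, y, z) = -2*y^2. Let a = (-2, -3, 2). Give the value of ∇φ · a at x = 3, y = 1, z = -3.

∂φ/∂x = 0
∂φ/∂y = -4*y
∂φ/∂z = 0
∇φ at (3, 1, -3) = (0, -4, 0)
∇φ · a = (0)(-2) + (-4)(-3) + (0)(2) = 12

12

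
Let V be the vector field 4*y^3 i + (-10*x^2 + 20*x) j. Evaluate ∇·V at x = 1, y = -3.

∂V₁/∂x = 0
∂V₂/∂y = 0
∇·V = 0
At (1, -3): 0.

0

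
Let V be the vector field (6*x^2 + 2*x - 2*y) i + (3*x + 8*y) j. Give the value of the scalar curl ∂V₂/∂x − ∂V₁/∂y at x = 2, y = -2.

5

∂V₂/∂x = 3
∂V₁/∂y = -2
Scalar curl = 5
At (2, -2): 5.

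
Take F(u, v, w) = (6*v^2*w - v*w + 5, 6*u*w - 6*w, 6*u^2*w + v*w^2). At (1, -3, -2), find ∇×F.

(∇×F)₁ = ∂F₃/∂v − ∂F₂/∂w = -6*u + w^2 + 6
(∇×F)₂ = ∂F₁/∂w − ∂F₃/∂u = -12*u*w + 6*v^2 - v
(∇×F)₃ = ∂F₂/∂u − ∂F₁/∂v = -12*v*w + 7*w
∇×F = (-6*u + w^2 + 6, -12*u*w + 6*v^2 - v, -12*v*w + 7*w)
At (1, -3, -2): (4, 81, -86).

(4, 81, -86)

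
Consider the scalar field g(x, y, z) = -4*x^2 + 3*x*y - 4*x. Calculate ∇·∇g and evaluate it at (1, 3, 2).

-8

∂²g/∂x² = -8
∂²g/∂y² = 0
∂²g/∂z² = 0
∇²g = -8
At (1, 3, 2): -8.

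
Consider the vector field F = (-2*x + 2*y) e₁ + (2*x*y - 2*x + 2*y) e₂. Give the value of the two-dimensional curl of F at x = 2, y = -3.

∂F₂/∂x = 2*y - 2
∂F₁/∂y = 2
Scalar curl = 2*y - 4
At (2, -3): -10.

-10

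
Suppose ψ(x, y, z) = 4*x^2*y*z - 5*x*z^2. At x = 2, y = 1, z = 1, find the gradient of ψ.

∂ψ/∂x = 8*x*y*z - 5*z^2
∂ψ/∂y = 4*x^2*z
∂ψ/∂z = 4*x^2*y - 10*x*z
∇ψ = (8*x*y*z - 5*z^2, 4*x^2*z, 4*x^2*y - 10*x*z)
At (2, 1, 1): (11, 16, -4).

(11, 16, -4)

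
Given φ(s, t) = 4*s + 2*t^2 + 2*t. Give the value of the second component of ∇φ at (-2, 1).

(∇φ)_2 = ∂φ/∂t = 4*t + 2
At (-2, 1): 6.

6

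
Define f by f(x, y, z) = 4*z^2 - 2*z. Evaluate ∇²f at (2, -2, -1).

8

∂²f/∂x² = 0
∂²f/∂y² = 0
∂²f/∂z² = 8
∇²f = 8
At (2, -2, -1): 8.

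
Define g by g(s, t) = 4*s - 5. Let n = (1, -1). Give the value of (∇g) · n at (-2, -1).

4

∂g/∂s = 4
∂g/∂t = 0
∇g at (-2, -1) = (4, 0)
∇g · n = (4)(1) + (0)(-1) = 4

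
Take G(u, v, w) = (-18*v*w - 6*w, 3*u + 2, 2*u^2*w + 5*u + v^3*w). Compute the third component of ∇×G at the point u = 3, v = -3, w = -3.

-51

(∇×G)_3 = ∂G₂/∂u − ∂G₁/∂v
= 3 − (-18*w)
= 18*w + 3
At (3, -3, -3): -51.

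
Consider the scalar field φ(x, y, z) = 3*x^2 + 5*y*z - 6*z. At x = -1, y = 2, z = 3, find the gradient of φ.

∂φ/∂x = 6*x
∂φ/∂y = 5*z
∂φ/∂z = 5*y - 6
∇φ = (6*x, 5*z, 5*y - 6)
At (-1, 2, 3): (-6, 15, 4).

(-6, 15, 4)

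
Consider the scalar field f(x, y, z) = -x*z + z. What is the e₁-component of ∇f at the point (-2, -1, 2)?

(∇f)_1 = ∂f/∂x = -z
At (-2, -1, 2): -2.

-2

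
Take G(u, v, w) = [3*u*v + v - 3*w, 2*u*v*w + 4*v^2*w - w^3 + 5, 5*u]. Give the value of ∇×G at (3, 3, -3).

(∇×G)₁ = ∂G₃/∂v − ∂G₂/∂w = -2*u*v - 4*v^2 + 3*w^2
(∇×G)₂ = ∂G₁/∂w − ∂G₃/∂u = -8
(∇×G)₃ = ∂G₂/∂u − ∂G₁/∂v = -3*u + 2*v*w - 1
∇×G = (-2*u*v - 4*v^2 + 3*w^2, -8, -3*u + 2*v*w - 1)
At (3, 3, -3): (-27, -8, -28).

(-27, -8, -28)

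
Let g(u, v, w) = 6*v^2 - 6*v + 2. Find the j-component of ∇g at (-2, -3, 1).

-42

(∇g)_2 = ∂g/∂v = 12*v - 6
At (-2, -3, 1): -42.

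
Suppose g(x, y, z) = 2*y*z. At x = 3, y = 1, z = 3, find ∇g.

∂g/∂x = 0
∂g/∂y = 2*z
∂g/∂z = 2*y
∇g = (0, 2*z, 2*y)
At (3, 1, 3): (0, 6, 2).

(0, 6, 2)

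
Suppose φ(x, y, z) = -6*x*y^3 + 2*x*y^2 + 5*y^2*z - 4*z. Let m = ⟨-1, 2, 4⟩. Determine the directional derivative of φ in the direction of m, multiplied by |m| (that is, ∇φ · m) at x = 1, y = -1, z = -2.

-8

∂φ/∂x = -6*y^3 + 2*y^2
∂φ/∂y = -18*x*y^2 + 4*x*y + 10*y*z
∂φ/∂z = 5*y^2 - 4
∇φ at (1, -1, -2) = (8, -2, 1)
∇φ · m = (8)(-1) + (-2)(2) + (1)(4) = -8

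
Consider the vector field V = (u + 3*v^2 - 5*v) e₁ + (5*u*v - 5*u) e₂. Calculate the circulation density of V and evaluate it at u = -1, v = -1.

∂V₂/∂u = 5*v - 5
∂V₁/∂v = 6*v - 5
Scalar curl = -v
At (-1, -1): 1.

1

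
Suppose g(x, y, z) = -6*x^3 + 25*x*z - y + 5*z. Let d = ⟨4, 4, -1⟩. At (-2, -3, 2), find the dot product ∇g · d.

-47

∂g/∂x = -18*x^2 + 25*z
∂g/∂y = -1
∂g/∂z = 25*x + 5
∇g at (-2, -3, 2) = (-22, -1, -45)
∇g · d = (-22)(4) + (-1)(4) + (-45)(-1) = -47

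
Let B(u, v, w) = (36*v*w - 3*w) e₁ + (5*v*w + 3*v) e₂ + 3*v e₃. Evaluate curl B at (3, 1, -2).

(∇×B)₁ = ∂B₃/∂v − ∂B₂/∂w = -5*v + 3
(∇×B)₂ = ∂B₁/∂w − ∂B₃/∂u = 36*v - 3
(∇×B)₃ = ∂B₂/∂u − ∂B₁/∂v = -36*w
∇×B = (-5*v + 3, 36*v - 3, -36*w)
At (3, 1, -2): (-2, 33, 72).

(-2, 33, 72)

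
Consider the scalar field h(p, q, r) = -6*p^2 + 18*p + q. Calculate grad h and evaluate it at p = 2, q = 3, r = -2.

(-6, 1, 0)

∂h/∂p = -12*p + 18
∂h/∂q = 1
∂h/∂r = 0
∇h = (-12*p + 18, 1, 0)
At (2, 3, -2): (-6, 1, 0).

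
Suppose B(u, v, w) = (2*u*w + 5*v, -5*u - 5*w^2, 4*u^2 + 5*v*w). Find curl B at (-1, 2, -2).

(-30, 6, -10)

(∇×B)₁ = ∂B₃/∂v − ∂B₂/∂w = 15*w
(∇×B)₂ = ∂B₁/∂w − ∂B₃/∂u = -6*u
(∇×B)₃ = ∂B₂/∂u − ∂B₁/∂v = -10
∇×B = (15*w, -6*u, -10)
At (-1, 2, -2): (-30, 6, -10).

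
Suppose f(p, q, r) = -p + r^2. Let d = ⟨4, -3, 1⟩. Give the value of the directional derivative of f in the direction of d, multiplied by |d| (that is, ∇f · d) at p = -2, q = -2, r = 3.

∂f/∂p = -1
∂f/∂q = 0
∂f/∂r = 2*r
∇f at (-2, -2, 3) = (-1, 0, 6)
∇f · d = (-1)(4) + (0)(-3) + (6)(1) = 2

2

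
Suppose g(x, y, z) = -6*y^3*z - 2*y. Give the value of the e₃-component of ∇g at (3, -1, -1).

(∇g)_3 = ∂g/∂z = -6*y^3
At (3, -1, -1): 6.

6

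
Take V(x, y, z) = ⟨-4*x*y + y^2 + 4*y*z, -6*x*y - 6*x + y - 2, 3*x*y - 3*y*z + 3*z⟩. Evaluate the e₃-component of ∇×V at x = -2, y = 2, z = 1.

(∇×V)_3 = ∂V₂/∂x − ∂V₁/∂y
= -6*y - 6 − (-4*x + 2*y + 4*z)
= 4*x - 8*y - 4*z - 6
At (-2, 2, 1): -34.

-34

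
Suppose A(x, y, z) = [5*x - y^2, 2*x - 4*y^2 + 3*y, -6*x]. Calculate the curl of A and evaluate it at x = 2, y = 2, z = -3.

(∇×A)₁ = ∂A₃/∂y − ∂A₂/∂z = 0
(∇×A)₂ = ∂A₁/∂z − ∂A₃/∂x = 6
(∇×A)₃ = ∂A₂/∂x − ∂A₁/∂y = 2*y + 2
∇×A = (0, 6, 2*y + 2)
At (2, 2, -3): (0, 6, 6).

(0, 6, 6)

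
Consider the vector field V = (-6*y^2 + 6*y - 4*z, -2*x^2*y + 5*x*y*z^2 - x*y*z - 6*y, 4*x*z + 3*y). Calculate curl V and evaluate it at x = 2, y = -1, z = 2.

(41, -12, -28)

(∇×V)₁ = ∂V₃/∂y − ∂V₂/∂z = -10*x*y*z + x*y + 3
(∇×V)₂ = ∂V₁/∂z − ∂V₃/∂x = -4*z - 4
(∇×V)₃ = ∂V₂/∂x − ∂V₁/∂y = -4*x*y + 5*y*z^2 - y*z + 12*y - 6
∇×V = (-10*x*y*z + x*y + 3, -4*z - 4, -4*x*y + 5*y*z^2 - y*z + 12*y - 6)
At (2, -1, 2): (41, -12, -28).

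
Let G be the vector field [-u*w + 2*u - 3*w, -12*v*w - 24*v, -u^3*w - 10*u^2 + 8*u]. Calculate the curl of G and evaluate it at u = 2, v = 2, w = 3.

(∇×G)₁ = ∂G₃/∂v − ∂G₂/∂w = 12*v
(∇×G)₂ = ∂G₁/∂w − ∂G₃/∂u = 3*u^2*w + 19*u - 11
(∇×G)₃ = ∂G₂/∂u − ∂G₁/∂v = 0
∇×G = (12*v, 3*u^2*w + 19*u - 11, 0)
At (2, 2, 3): (24, 63, 0).

(24, 63, 0)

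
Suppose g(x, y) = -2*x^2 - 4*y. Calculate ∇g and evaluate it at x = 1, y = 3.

∂g/∂x = -4*x
∂g/∂y = -4
∇g = (-4*x, -4)
At (1, 3): (-4, -4).

(-4, -4)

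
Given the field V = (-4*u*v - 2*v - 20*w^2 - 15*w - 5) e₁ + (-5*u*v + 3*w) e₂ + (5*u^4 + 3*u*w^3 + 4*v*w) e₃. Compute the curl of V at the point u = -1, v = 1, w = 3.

(∇×V)₁ = ∂V₃/∂v − ∂V₂/∂w = 4*w - 3
(∇×V)₂ = ∂V₁/∂w − ∂V₃/∂u = -20*u^3 - 3*w^3 - 40*w - 15
(∇×V)₃ = ∂V₂/∂u − ∂V₁/∂v = 4*u - 5*v + 2
∇×V = (4*w - 3, -20*u^3 - 3*w^3 - 40*w - 15, 4*u - 5*v + 2)
At (-1, 1, 3): (9, -196, -7).

(9, -196, -7)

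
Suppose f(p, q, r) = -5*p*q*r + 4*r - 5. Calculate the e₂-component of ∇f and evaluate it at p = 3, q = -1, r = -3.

45

(∇f)_2 = ∂f/∂q = -5*p*r
At (3, -1, -3): 45.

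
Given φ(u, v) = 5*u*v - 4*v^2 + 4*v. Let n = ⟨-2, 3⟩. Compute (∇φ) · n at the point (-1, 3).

-105

∂φ/∂u = 5*v
∂φ/∂v = 5*u - 8*v + 4
∇φ at (-1, 3) = (15, -25)
∇φ · n = (15)(-2) + (-25)(3) = -105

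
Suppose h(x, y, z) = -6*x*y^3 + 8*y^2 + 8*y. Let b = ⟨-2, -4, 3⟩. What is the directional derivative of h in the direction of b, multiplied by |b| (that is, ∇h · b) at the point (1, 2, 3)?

224

∂h/∂x = -6*y^3
∂h/∂y = -18*x*y^2 + 16*y + 8
∂h/∂z = 0
∇h at (1, 2, 3) = (-48, -32, 0)
∇h · b = (-48)(-2) + (-32)(-4) + (0)(3) = 224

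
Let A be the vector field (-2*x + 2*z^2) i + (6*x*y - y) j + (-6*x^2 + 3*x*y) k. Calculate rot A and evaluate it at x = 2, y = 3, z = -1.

(∇×A)₁ = ∂A₃/∂y − ∂A₂/∂z = 3*x
(∇×A)₂ = ∂A₁/∂z − ∂A₃/∂x = 12*x - 3*y + 4*z
(∇×A)₃ = ∂A₂/∂x − ∂A₁/∂y = 6*y
∇×A = (3*x, 12*x - 3*y + 4*z, 6*y)
At (2, 3, -1): (6, 11, 18).

(6, 11, 18)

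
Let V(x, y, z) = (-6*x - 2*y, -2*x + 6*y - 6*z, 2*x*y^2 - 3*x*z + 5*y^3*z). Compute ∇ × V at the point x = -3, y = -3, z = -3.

(-363, -27, 0)

(∇×V)₁ = ∂V₃/∂y − ∂V₂/∂z = 4*x*y + 15*y^2*z + 6
(∇×V)₂ = ∂V₁/∂z − ∂V₃/∂x = -2*y^2 + 3*z
(∇×V)₃ = ∂V₂/∂x − ∂V₁/∂y = 0
∇×V = (4*x*y + 15*y^2*z + 6, -2*y^2 + 3*z, 0)
At (-3, -3, -3): (-363, -27, 0).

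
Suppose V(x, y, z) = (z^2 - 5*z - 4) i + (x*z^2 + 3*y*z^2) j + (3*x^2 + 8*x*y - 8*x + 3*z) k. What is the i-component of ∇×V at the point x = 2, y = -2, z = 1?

(∇×V)_1 = ∂V₃/∂y − ∂V₂/∂z
= 8*x − (2*x*z + 6*y*z)
= -2*x*z + 8*x - 6*y*z
At (2, -2, 1): 24.

24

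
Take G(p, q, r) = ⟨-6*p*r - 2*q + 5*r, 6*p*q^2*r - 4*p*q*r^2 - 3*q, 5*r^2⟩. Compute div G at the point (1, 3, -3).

∂G₁/∂p = -6*r
∂G₂/∂q = 12*p*q*r - 4*p*r^2 - 3
∂G₃/∂r = 10*r
∇·G = 12*p*q*r - 4*p*r^2 + 4*r - 3
At (1, 3, -3): -159.

-159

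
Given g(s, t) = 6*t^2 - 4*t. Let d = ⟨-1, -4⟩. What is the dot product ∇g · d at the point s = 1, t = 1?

∂g/∂s = 0
∂g/∂t = 12*t - 4
∇g at (1, 1) = (0, 8)
∇g · d = (0)(-1) + (8)(-4) = -32

-32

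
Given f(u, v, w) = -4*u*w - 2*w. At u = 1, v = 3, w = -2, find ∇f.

(8, 0, -6)

∂f/∂u = -4*w
∂f/∂v = 0
∂f/∂w = -4*u - 2
∇f = (-4*w, 0, -4*u - 2)
At (1, 3, -2): (8, 0, -6).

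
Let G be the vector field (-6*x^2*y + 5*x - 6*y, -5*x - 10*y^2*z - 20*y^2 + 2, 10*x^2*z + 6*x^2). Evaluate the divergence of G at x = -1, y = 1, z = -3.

47

∂G₁/∂x = -12*x*y + 5
∂G₂/∂y = -20*y*z - 40*y
∂G₃/∂z = 10*x^2
∇·G = 10*x^2 - 12*x*y - 20*y*z - 40*y + 5
At (-1, 1, -3): 47.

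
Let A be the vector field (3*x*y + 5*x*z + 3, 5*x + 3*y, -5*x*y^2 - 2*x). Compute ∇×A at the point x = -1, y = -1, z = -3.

(∇×A)₁ = ∂A₃/∂y − ∂A₂/∂z = -10*x*y
(∇×A)₂ = ∂A₁/∂z − ∂A₃/∂x = 5*x + 5*y^2 + 2
(∇×A)₃ = ∂A₂/∂x − ∂A₁/∂y = -3*x + 5
∇×A = (-10*x*y, 5*x + 5*y^2 + 2, -3*x + 5)
At (-1, -1, -3): (-10, 2, 8).

(-10, 2, 8)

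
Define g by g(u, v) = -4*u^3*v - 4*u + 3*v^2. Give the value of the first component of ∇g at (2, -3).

140

(∇g)_1 = ∂g/∂u = -12*u^2*v - 4
At (2, -3): 140.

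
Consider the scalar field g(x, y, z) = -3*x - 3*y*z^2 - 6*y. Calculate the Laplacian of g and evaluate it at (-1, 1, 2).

∂²g/∂x² = 0
∂²g/∂y² = 0
∂²g/∂z² = -6*y
∇²g = -6*y
At (-1, 1, 2): -6.

-6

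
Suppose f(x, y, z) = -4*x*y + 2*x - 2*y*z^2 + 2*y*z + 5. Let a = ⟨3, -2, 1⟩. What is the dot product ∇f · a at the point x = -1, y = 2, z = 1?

∂f/∂x = -4*y + 2
∂f/∂y = -4*x - 2*z^2 + 2*z
∂f/∂z = -4*y*z + 2*y
∇f at (-1, 2, 1) = (-6, 4, -4)
∇f · a = (-6)(3) + (4)(-2) + (-4)(1) = -30

-30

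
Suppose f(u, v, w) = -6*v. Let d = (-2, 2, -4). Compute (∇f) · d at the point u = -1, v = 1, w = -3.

-12

∂f/∂u = 0
∂f/∂v = -6
∂f/∂w = 0
∇f at (-1, 1, -3) = (0, -6, 0)
∇f · d = (0)(-2) + (-6)(2) + (0)(-4) = -12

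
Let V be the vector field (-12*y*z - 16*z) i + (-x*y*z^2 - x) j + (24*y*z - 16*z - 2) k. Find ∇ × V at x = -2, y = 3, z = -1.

(-12, -52, -16)

(∇×V)₁ = ∂V₃/∂y − ∂V₂/∂z = 2*x*y*z + 24*z
(∇×V)₂ = ∂V₁/∂z − ∂V₃/∂x = -12*y - 16
(∇×V)₃ = ∂V₂/∂x − ∂V₁/∂y = -y*z^2 + 12*z - 1
∇×V = (2*x*y*z + 24*z, -12*y - 16, -y*z^2 + 12*z - 1)
At (-2, 3, -1): (-12, -52, -16).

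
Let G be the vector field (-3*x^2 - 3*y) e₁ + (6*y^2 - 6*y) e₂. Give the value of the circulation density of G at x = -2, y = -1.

∂G₂/∂x = 0
∂G₁/∂y = -3
Scalar curl = 3
At (-2, -1): 3.

3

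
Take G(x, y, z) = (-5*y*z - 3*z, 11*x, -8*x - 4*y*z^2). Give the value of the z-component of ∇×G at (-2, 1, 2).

21

(∇×G)_3 = ∂G₂/∂x − ∂G₁/∂y
= 11 − (-5*z)
= 5*z + 11
At (-2, 1, 2): 21.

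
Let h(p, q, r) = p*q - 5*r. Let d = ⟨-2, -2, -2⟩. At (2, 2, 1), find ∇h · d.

∂h/∂p = q
∂h/∂q = p
∂h/∂r = -5
∇h at (2, 2, 1) = (2, 2, -5)
∇h · d = (2)(-2) + (2)(-2) + (-5)(-2) = 2

2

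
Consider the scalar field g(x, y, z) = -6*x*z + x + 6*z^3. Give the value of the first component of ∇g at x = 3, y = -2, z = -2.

(∇g)_1 = ∂g/∂x = -6*z + 1
At (3, -2, -2): 13.

13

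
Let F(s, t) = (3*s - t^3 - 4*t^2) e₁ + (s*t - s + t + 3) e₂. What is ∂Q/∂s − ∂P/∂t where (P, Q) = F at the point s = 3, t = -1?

-7

∂F₂/∂s = t - 1
∂F₁/∂t = -3*t^2 - 8*t
Scalar curl = 3*t^2 + 9*t - 1
At (3, -1): -7.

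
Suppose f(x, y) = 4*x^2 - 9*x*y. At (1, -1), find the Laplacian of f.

∂²f/∂x² = 8
∂²f/∂y² = 0
∇²f = 8
At (1, -1): 8.

8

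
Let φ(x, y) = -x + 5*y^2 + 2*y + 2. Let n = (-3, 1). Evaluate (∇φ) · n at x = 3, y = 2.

25

∂φ/∂x = -1
∂φ/∂y = 10*y + 2
∇φ at (3, 2) = (-1, 22)
∇φ · n = (-1)(-3) + (22)(1) = 25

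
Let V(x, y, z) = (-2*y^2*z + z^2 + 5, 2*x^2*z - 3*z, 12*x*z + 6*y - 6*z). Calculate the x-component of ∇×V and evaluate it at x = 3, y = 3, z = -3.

(∇×V)_1 = ∂V₃/∂y − ∂V₂/∂z
= 6 − (2*x^2 - 3)
= -2*x^2 + 9
At (3, 3, -3): -9.

-9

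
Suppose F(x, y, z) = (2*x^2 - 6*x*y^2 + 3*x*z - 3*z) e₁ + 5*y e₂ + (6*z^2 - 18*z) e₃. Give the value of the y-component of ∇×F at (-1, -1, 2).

-6

(∇×F)_2 = ∂F₁/∂z − ∂F₃/∂x
= 3*x - 3 − (0)
= 3*x - 3
At (-1, -1, 2): -6.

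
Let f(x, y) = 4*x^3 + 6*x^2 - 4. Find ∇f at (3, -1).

∂f/∂x = 12*x^2 + 12*x
∂f/∂y = 0
∇f = (12*x^2 + 12*x, 0)
At (3, -1): (144, 0).

(144, 0)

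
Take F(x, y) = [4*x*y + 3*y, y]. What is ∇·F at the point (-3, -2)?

∂F₁/∂x = 4*y
∂F₂/∂y = 1
∇·F = 4*y + 1
At (-3, -2): -7.

-7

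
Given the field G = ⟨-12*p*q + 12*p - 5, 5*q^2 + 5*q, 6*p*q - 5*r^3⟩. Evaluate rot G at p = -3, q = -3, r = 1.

(-18, 18, -36)

(∇×G)₁ = ∂G₃/∂q − ∂G₂/∂r = 6*p
(∇×G)₂ = ∂G₁/∂r − ∂G₃/∂p = -6*q
(∇×G)₃ = ∂G₂/∂p − ∂G₁/∂q = 12*p
∇×G = (6*p, -6*q, 12*p)
At (-3, -3, 1): (-18, 18, -36).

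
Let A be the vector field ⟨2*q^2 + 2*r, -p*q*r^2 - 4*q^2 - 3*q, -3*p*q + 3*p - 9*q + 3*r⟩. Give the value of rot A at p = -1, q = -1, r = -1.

(-8, -4, 5)

(∇×A)₁ = ∂A₃/∂q − ∂A₂/∂r = 2*p*q*r - 3*p - 9
(∇×A)₂ = ∂A₁/∂r − ∂A₃/∂p = 3*q - 1
(∇×A)₃ = ∂A₂/∂p − ∂A₁/∂q = -q*r^2 - 4*q
∇×A = (2*p*q*r - 3*p - 9, 3*q - 1, -q*r^2 - 4*q)
At (-1, -1, -1): (-8, -4, 5).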